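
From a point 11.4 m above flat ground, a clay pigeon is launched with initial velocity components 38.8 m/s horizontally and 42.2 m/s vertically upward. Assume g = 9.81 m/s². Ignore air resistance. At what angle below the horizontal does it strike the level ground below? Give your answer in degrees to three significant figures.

49.1°

Vertical motion (up positive, ground at y = 0): 4.905 t² − (42.20) t − 11.4 = 0, so t = (42.20 + √(42.20² + 2·9.81·11.4)) / 9.81 = (42.20 + 44.77) / 9.81 = 8.866 s.
At impact: v_y = v_y0 − g t = −44.77 m/s; vₓ = 38.80 m/s.
Angle below horizontal: arctan(|v_y|/vₓ) = arctan(44.77/38.80) = 49.09°.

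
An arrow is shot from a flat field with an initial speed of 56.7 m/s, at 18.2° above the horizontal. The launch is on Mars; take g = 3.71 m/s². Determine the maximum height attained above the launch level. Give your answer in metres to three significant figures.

vₓ = 56.70 cos 18.2° = 53.86 m/s; v_y0 = 56.70 sin 18.2° = 17.71 m/s.
Peak height H = v_y0² / (2g) = 313.62 / 7.420 = 42.27 m.

42.3 m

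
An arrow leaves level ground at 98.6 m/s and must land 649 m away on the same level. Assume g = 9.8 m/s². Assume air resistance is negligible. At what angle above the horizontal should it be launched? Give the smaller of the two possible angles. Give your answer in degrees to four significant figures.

From R = (v₀²/g) sin 2θ: sin 2θ = 9.80 × 649 / 9722.0 = 0.6542.
2θ = 40.86° or 180° − 40.86° = 139.1°, so θ = 20.43° or 69.57°.
The smaller angle is 20.43°.

20.43°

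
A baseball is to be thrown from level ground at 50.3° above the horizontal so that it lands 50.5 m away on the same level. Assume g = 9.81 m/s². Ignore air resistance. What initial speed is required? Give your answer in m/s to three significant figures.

On level ground R = v₀² sin 2θ / g ⇒ v₀ = √(gR / sin 2θ).
v₀ = √(9.81 × 50.5 / sin 100.6°) = √(495.4 / 0.9829) = √504.01 = 22.45 m/s.

22.5 m/s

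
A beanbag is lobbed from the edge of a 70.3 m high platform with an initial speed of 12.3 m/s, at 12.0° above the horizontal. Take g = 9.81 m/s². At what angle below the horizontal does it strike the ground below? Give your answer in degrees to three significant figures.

72.1°

Components: vₓ = 12.30 cos 12.0° = 12.03 m/s, v_y0 = 12.30 sin 12.0° = 2.557 m/s.
The projectile lands when y = 70.3 + (2.557) t − ½·9.81·t² = 0. Positive root: t = (2.557 + √(2.557² + 2·9.81·70.3)) / 9.81 = (2.557 + 37.23) / 9.81 = 4.055 s.
At impact: v_y = v_y0 − g t = −37.23 m/s; vₓ = 12.03 m/s.
Angle below horizontal: arctan(|v_y|/vₓ) = arctan(37.23/12.03) = 72.09°.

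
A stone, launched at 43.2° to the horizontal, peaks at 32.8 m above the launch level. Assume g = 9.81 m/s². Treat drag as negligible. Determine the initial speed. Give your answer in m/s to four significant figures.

At the peak v_y = 0, so v_y0 = √(2gH) = √(2 × 9.81 × 32.8) = 25.37 m/s.
v_y0 = v₀ sin θ ⇒ v₀ = 25.37 / sin 43.2° = 37.06 m/s.

37.06 m/s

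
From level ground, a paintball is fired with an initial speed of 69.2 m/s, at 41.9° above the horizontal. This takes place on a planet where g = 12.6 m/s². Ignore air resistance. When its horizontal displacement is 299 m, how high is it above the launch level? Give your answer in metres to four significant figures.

55.97 m

vₓ = 69.20 cos 41.9° = 51.51 m/s; v_y0 = 69.20 sin 41.9° = 46.21 m/s.
Time to reach x = 299 m: t = x/vₓ = 299/51.51 = 5.805 s.
Height: y = v_y0 t − ½ g t² = 46.21 × 5.805 − 6.300 × 5.805² = 268.3 − 212.3 = 55.97 m.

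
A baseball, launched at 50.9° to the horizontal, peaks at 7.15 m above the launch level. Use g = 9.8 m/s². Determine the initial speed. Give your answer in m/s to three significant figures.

15.3 m/s

At the peak v_y = 0, so v_y0 = √(2gH) = √(2 × 9.80 × 7.15) = 11.84 m/s.
v_y0 = v₀ sin θ ⇒ v₀ = 11.84 / sin 50.9° = 15.25 m/s.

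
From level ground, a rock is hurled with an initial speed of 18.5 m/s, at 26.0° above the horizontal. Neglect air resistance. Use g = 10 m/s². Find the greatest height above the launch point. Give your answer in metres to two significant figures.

Components: vₓ = 18.50 cos 26.0° = 16.63 m/s, v_y0 = 18.50 sin 26.0° = 8.110 m/s.
At the apex v_y = 0, so H = v_y0²/(2g) = 8.110²/20.00 = 3.288 m.

3.3 m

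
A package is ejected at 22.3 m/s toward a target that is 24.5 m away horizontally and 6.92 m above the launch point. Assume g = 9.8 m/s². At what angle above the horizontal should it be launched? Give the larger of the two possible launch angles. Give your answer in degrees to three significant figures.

74.2°

Trajectory: y = x tanθ − g x² (1 + tan²θ)/(2v₀²). With x = 24.5, y = 6.92, v₀ = 22.3, g = 9.80:
5.915 tan²θ − 24.5 tanθ + (12.83) = 0.
tanθ = [24.5 ± √(24.5² − 4 × 5.915 × (12.83))] / (2 × 5.915) = (24.5 ± 17.22) / 11.83, giving tanθ = 0.6152 or 3.527.
θ = 31.60° or 74.17°; the larger is 74.17°.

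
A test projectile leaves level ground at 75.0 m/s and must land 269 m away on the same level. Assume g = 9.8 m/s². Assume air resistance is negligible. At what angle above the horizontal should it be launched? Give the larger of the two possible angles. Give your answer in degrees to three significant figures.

76.0°

From R = (v₀²/g) sin 2θ: sin 2θ = 9.80 × 269 / 5625.0 = 0.4687.
2θ = 27.95° or 180° − 27.95° = 152.1°, so θ = 13.97° or 76.03°.
The larger angle is 76.03°.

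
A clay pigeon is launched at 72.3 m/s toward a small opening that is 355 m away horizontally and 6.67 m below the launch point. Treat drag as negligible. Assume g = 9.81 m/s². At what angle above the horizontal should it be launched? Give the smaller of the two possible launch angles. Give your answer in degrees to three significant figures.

Trajectory: y = x tanθ − g x² (1 + tan²θ)/(2v₀²). With x = 355, y = −6.67, v₀ = 72.3, g = 9.81:
118.3 tan²θ − 355 tanθ + (111.6) = 0.
tanθ = [355 ± √(355² − 4 × 118.3 × (111.6))] / (2 × 118.3) = (355 ± 270.6) / 236.5, giving tanθ = 0.3567 or 2.645.
θ = 19.63° or 69.29°; the smaller is 19.63°.

19.6°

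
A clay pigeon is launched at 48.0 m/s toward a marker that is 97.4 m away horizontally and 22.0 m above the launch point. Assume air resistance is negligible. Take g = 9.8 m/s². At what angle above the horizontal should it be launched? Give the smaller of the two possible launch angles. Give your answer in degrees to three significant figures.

25.7°

Trajectory: y = x tanθ − g x² (1 + tan²θ)/(2v₀²). With x = 97.4, y = 22.0, v₀ = 48.0, g = 9.80:
20.18 tan²θ − 97.4 tanθ + (42.18) = 0.
tanθ = [97.4 ± √(97.4² − 4 × 20.18 × (42.18))] / (2 × 20.18) = (97.4 ± 77.99) / 40.35, giving tanθ = 0.4809 or 4.347.
θ = 25.68° or 77.04°; the smaller is 25.68°.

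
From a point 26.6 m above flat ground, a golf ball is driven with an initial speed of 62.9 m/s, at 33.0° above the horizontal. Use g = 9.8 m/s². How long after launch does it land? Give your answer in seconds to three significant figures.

Components: vₓ = 62.90 cos 33.0° = 52.75 m/s, v_y0 = 62.90 sin 33.0° = 34.26 m/s.
With up positive and y = 0 at the ground: y(t) = 26.6 + (34.26) t − 4.900 t². Setting y = 0 and taking the positive root: t = [34.26 + √(34.26² + 2·9.80·26.6)] / 9.80 = (34.26 + 41.17) / 9.80 = 7.697 s.

7.70 s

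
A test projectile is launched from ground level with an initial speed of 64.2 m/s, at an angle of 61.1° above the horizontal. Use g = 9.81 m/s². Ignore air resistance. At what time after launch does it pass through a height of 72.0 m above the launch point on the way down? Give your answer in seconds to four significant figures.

Horizontal component vₓ = 64.20 cos 61.1° = 31.03 m/s; vertical v_y0 = 64.20 sin 61.1° = 56.20 m/s.
Height y(t) = 56.20 t − 4.905 t² = 72.0 gives 4.905 t² − 56.20 t + 72.0 = 0.
t = [56.20 ± √(56.20² − 2·9.81·72.0)] / 9.81 = (56.20 ± 41.79) / 9.81, so t = 1.469 s or t = 9.989 s.
The descending-branch root is 9.989 s.

9.989 s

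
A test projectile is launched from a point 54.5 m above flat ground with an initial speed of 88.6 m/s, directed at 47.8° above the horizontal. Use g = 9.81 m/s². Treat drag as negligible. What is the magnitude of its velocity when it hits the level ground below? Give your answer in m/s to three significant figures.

Components: vₓ = 88.60 cos 47.8° = 59.51 m/s, v_y0 = 88.60 sin 47.8° = 65.64 m/s.
The projectile lands when y = 54.5 + (65.64) t − ½·9.81·t² = 0. Positive root: t = (65.64 + √(65.64² + 2·9.81·54.5)) / 9.81 = (65.64 + 73.33) / 9.81 = 14.17 s.
Vertical velocity at impact: v_y = v_y0 − g t = 65.64 − 9.81 × 14.17 = −73.33 m/s.
Speed: |v| = √(vₓ² + v_y²) = √(59.51² + 73.33²) = 94.44 m/s.

94.4 m/s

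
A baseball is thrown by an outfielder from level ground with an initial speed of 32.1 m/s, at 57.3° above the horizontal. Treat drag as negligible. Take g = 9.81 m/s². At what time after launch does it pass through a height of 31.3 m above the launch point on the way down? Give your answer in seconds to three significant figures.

3.85 s

Components: vₓ = 32.10 cos 57.3° = 17.34 m/s, v_y0 = 32.10 sin 57.3° = 27.01 m/s.
Require v_y0 t − ½ g t² = 31.3, i.e. 4.905 t² − 27.01 t + 31.3 = 0.
t = [27.01 ± √(27.01² − 2·9.81·31.3)] / 9.81 = (27.01 ± 10.75) / 9.81, so t = 1.658 s or t = 3.849 s.
The descending-branch root is 3.849 s.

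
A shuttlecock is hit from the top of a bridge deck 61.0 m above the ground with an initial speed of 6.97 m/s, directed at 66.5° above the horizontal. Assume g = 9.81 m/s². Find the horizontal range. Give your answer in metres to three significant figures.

11.8 m

vₓ = 6.970 cos 66.5° = 2.779 m/s; v_y0 = 6.970 sin 66.5° = 6.392 m/s.
Vertical motion (up positive, ground at y = 0): 4.905 t² − (6.392) t − 61.0 = 0, so t = (6.392 + √(6.392² + 2·9.81·61.0)) / 9.81 = (6.392 + 35.18) / 9.81 = 4.238 s.
Horizontal distance: R = vₓ t = 2.779 × 4.238 = 11.78 m.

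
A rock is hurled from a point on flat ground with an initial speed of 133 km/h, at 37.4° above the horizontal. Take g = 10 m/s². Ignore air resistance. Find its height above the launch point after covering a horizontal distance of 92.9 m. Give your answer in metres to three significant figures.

Convert: 133 km/h = 133/3.6 = 36.94 m/s.
vₓ = 36.94 cos 37.4° = 29.35 m/s; v_y0 = 36.94 sin 37.4° = 22.44 m/s.
Time to reach x = 92.9 m: t = x/vₓ = 92.9/29.35 = 3.165 s.
Height: y = v_y0 t − ½ g t² = 22.44 × 3.165 − 5.000 × 3.165² = 71.03 − 50.10 = 20.93 m.

20.9 m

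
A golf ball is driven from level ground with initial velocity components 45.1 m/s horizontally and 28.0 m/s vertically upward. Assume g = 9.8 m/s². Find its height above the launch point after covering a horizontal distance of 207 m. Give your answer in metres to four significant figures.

At x = 207 m, t = x/vₓ = 207/45.10 = 4.590 s.
Height: y = v_y0 t − ½ g t² = 28.00 × 4.590 − 4.900 × 4.590² = 128.5 − 103.2 = 25.29 m.

25.29 m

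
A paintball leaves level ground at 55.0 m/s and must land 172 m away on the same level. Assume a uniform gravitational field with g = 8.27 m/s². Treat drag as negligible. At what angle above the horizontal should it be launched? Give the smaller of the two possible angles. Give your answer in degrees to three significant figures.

14.0°

From R = (v₀²/g) sin 2θ: sin 2θ = 8.27 × 172 / 3025.0 = 0.4702.
2θ = 28.05° or 180° − 28.05° = 152.0°, so θ = 14.02° or 75.98°.
The smaller angle is 14.02°.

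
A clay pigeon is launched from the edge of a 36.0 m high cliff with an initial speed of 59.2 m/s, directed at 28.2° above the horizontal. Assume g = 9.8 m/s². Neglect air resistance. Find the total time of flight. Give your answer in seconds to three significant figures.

6.79 s

vₓ = 59.20 cos 28.2° = 52.17 m/s; v_y0 = 59.20 sin 28.2° = 27.98 m/s.
The projectile lands when y = 36.0 + (27.98) t − ½·9.80·t² = 0. Positive root: t = (27.98 + √(27.98² + 2·9.80·36.0)) / 9.80 = (27.98 + 38.58) / 9.80 = 6.791 s.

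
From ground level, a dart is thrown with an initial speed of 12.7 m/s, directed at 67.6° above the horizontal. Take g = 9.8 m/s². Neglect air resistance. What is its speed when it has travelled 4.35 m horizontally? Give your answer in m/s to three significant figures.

5.66 m/s

Horizontal component vₓ = 12.70 cos 67.6° = 4.840 m/s; vertical v_y0 = 12.70 sin 67.6° = 11.74 m/s.
x = vₓ t ⇒ t = 4.35/4.840 = 0.8988 s.
Vertical velocity there: v_y = v_y0 − g t = 11.74 − 9.80 × 0.8988 = 2.933 m/s.
Speed: √(vₓ² + v_y²) = √(4.840² + 2.933²) = 5.659 m/s.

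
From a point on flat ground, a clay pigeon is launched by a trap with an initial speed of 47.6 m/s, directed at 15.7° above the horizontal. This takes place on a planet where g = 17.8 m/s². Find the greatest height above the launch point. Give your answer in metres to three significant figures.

Components: vₓ = 47.60 cos 15.7° = 45.82 m/s, v_y0 = 47.60 sin 15.7° = 12.88 m/s.
Peak height H = v_y0² / (2g) = 165.91 / 35.60 = 4.660 m.

4.66 m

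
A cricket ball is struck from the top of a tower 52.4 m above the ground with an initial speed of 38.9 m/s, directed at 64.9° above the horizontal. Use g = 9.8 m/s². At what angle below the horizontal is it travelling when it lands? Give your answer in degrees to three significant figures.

Resolve: vₓ = 38.90 cos 64.9° = 16.50 m/s and v_y0 = 38.90 sin 64.9° = 35.23 m/s.
Vertical motion (up positive, ground at y = 0): 4.900 t² − (35.23) t − 52.4 = 0, so t = (35.23 + √(35.23² + 2·9.80·52.4)) / 9.80 = (35.23 + 47.62) / 9.80 = 8.454 s.
At impact: v_y = v_y0 − g t = −47.62 m/s; vₓ = 16.50 m/s.
Angle below horizontal: arctan(|v_y|/vₓ) = arctan(47.62/16.50) = 70.89°.

70.9°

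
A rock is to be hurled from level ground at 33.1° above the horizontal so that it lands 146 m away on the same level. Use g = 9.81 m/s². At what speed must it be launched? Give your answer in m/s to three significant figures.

39.6 m/s

On level ground R = v₀² sin 2θ / g ⇒ v₀ = √(gR / sin 2θ).
v₀ = √(9.81 × 146 / sin 66.20°) = √(1432 / 0.9150) = √1565.4 = 39.56 m/s.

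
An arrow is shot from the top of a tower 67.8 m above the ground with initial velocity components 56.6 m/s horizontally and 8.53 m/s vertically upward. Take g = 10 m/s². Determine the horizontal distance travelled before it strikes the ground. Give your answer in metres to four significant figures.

Vertical motion (up positive, ground at y = 0): 5.000 t² − (8.530) t − 67.8 = 0, so t = (8.530 + √(8.530² + 2·10.0·67.8)) / 10.0 = (8.530 + 37.80) / 10.0 = 4.633 s.
Horizontal distance: R = vₓ t = 56.60 × 4.633 = 262.2 m.

262.2 m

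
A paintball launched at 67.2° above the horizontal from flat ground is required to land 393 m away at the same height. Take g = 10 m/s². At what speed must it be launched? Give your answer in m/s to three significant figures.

Level-ground range: R = v₀² sin(2θ)/g, so v₀ = √(gR / sin 2θ).
v₀ = √(10.0 × 393 / sin 134.4°) = √(3930 / 0.7145) = √5500.6 = 74.17 m/s.

74.2 m/s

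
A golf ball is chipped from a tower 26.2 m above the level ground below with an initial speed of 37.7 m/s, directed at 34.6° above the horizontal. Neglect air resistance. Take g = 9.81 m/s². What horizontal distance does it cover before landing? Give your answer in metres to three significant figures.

166 m

Horizontal component vₓ = 37.70 cos 34.6° = 31.03 m/s; vertical v_y0 = 37.70 sin 34.6° = 21.41 m/s.
Vertical motion (up positive, ground at y = 0): 4.905 t² − (21.41) t − 26.2 = 0, so t = (21.41 + √(21.41² + 2·9.81·26.2)) / 9.81 = (21.41 + 31.18) / 9.81 = 5.361 s.
Horizontal distance: R = vₓ t = 31.03 × 5.361 = 166.4 m.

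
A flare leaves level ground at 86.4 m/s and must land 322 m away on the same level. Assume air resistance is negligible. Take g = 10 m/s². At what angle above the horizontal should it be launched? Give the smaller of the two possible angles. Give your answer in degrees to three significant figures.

R = v₀² sin 2θ / g gives sin 2θ = gR/v₀² = 10.0·322/86.4² = 0.4313.
2θ = 25.55° or 180° − 25.55° = 154.4°, so θ = 12.78° or 77.22°.
The smaller angle is 12.78°.

12.8°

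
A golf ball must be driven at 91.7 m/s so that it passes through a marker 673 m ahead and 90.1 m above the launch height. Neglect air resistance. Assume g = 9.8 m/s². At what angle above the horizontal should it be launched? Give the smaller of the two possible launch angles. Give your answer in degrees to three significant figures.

36.6°

Trajectory: y = x tanθ − g x² (1 + tan²θ)/(2v₀²). With x = 673, y = 90.1, v₀ = 91.7, g = 9.80:
263.9 tan²θ − 673 tanθ + (354.0) = 0.
tanθ = [673 ± √(673² − 4 × 263.9 × (354.0))] / (2 × 263.9) = (673 ± 281.4) / 527.9, giving tanθ = 0.7419 or 1.808.
θ = 36.57° or 61.05°; the smaller is 36.57°.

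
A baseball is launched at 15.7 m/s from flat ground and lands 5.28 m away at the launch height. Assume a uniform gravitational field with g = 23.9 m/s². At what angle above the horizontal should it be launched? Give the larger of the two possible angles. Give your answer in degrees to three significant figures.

74.6°

From R = (v₀²/g) sin 2θ: sin 2θ = 23.9 × 5.28 / 246.49 = 0.5120.
2θ = 30.79° or 180° − 30.79° = 149.2°, so θ = 15.40° or 74.60°.
The larger angle is 74.60°.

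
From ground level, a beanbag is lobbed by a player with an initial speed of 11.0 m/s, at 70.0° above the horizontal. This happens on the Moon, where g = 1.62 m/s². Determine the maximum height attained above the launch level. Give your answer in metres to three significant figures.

Resolve: vₓ = 11.00 cos 70.0° = 3.762 m/s and v_y0 = 11.00 sin 70.0° = 10.34 m/s.
Peak height H = v_y0² / (2g) = 106.85 / 3.240 = 32.98 m.

33.0 m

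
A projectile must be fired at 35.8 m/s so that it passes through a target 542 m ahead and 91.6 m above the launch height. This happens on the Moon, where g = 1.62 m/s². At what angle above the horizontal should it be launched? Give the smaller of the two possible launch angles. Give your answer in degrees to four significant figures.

Trajectory: y = x tanθ − g x² (1 + tan²θ)/(2v₀²). With x = 542, y = 91.6, v₀ = 35.8, g = 1.62:
185.7 tan²θ − 542 tanθ + (277.3) = 0.
tanθ = [542 ± √(542² − 4 × 185.7 × (277.3))] / (2 × 185.7) = (542 ± 296.4) / 371.3, giving tanθ = 0.6614 or 2.258.
θ = 33.48° or 66.11°; the smaller is 33.48°.

33.48°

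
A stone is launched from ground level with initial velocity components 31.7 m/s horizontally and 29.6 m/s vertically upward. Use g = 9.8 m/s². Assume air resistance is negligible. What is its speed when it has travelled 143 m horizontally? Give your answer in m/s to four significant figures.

34.90 m/s

x = vₓ t ⇒ t = 143/31.70 = 4.511 s.
Vertical velocity there: v_y = v_y0 − g t = 29.60 − 9.80 × 4.511 = −14.61 m/s.
Speed: √(vₓ² + v_y²) = √(31.70² + 14.61²) = 34.90 m/s.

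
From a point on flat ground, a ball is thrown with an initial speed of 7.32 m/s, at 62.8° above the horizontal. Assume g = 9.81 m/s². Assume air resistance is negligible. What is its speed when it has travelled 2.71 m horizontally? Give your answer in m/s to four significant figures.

Components: vₓ = 7.320 cos 62.8° = 3.346 m/s, v_y0 = 7.320 sin 62.8° = 6.511 m/s.
Time to reach x = 2.71 m: t = x/vₓ = 2.71/3.346 = 0.8099 s.
Vertical velocity there: v_y = v_y0 − g t = 6.511 − 9.81 × 0.8099 = −1.435 m/s.
Speed: √(vₓ² + v_y²) = √(3.346² + 1.435²) = 3.641 m/s.

3.641 m/s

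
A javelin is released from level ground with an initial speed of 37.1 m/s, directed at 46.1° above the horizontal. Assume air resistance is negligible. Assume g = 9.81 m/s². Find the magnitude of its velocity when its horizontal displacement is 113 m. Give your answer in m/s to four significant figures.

30.49 m/s

Horizontal component vₓ = 37.10 cos 46.1° = 25.73 m/s; vertical v_y0 = 37.10 sin 46.1° = 26.73 m/s.
x = vₓ t ⇒ t = 113/25.73 = 4.393 s.
Vertical velocity there: v_y = v_y0 − g t = 26.73 − 9.81 × 4.393 = −16.36 m/s.
Speed: √(vₓ² + v_y²) = √(25.73² + 16.36²) = 30.49 m/s.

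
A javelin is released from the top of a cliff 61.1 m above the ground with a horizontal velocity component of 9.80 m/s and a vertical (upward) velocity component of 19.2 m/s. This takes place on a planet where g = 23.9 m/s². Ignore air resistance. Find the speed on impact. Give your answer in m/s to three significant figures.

Vertical motion (up positive, ground at y = 0): 11.95 t² − (19.20) t − 61.1 = 0, so t = (19.20 + √(19.20² + 2·23.9·61.1)) / 23.9 = (19.20 + 57.35) / 23.9 = 3.203 s.
Vertical velocity at impact: v_y = v_y0 − g t = 19.20 − 23.9 × 3.203 = −57.35 m/s.
Speed: |v| = √(vₓ² + v_y²) = √(9.800² + 57.35²) = 58.18 m/s.

58.2 m/s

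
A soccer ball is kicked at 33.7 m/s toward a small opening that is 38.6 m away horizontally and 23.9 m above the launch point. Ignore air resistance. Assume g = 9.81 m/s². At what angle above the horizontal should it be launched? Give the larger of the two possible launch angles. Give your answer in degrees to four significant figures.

78.84°

Trajectory: y = x tanθ − g x² (1 + tan²θ)/(2v₀²). With x = 38.6, y = 23.9, v₀ = 33.7, g = 9.81:
6.435 tan²θ − 38.6 tanθ + (30.34) = 0.
tanθ = [38.6 ± √(38.6² − 4 × 6.435 × (30.34))] / (2 × 6.435) = (38.6 ± 26.63) / 12.87, giving tanθ = 0.9301 or 5.068.
θ = 42.93° or 78.84°; the larger is 78.84°.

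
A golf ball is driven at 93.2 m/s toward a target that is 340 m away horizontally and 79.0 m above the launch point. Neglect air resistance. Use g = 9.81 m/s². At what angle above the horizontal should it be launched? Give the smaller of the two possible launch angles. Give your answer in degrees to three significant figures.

25.0°

Trajectory: y = x tanθ − g x² (1 + tan²θ)/(2v₀²). With x = 340, y = 79.0, v₀ = 93.2, g = 9.81:
65.28 tan²θ − 340 tanθ + (144.3) = 0.
tanθ = [340 ± √(340² − 4 × 65.28 × (144.3))] / (2 × 65.28) = (340 ± 279.2) / 130.6, giving tanθ = 0.4660 or 4.742.
θ = 24.99° or 78.09°; the smaller is 24.99°.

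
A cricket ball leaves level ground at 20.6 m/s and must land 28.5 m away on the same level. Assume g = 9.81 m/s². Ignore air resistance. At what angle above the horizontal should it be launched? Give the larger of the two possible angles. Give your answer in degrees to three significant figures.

69.4°

From R = (v₀²/g) sin 2θ: sin 2θ = 9.81 × 28.5 / 424.36 = 0.6588.
2θ = 41.21° or 180° − 41.21° = 138.8°, so θ = 20.61° or 69.39°.
The larger angle is 69.39°.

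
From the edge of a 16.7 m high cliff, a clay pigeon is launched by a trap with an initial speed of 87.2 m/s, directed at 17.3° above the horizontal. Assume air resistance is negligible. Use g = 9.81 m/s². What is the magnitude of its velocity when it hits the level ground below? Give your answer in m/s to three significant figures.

89.1 m/s

Components: vₓ = 87.20 cos 17.3° = 83.26 m/s, v_y0 = 87.20 sin 17.3° = 25.93 m/s.
With up positive and y = 0 at the ground: y(t) = 16.7 + (25.93) t − 4.905 t². Setting y = 0 and taking the positive root: t = [25.93 + √(25.93² + 2·9.81·16.7)] / 9.81 = (25.93 + 31.62) / 9.81 = 5.867 s.
Vertical velocity at impact: v_y = v_y0 − g t = 25.93 − 9.81 × 5.867 = −31.62 m/s.
Speed: |v| = √(vₓ² + v_y²) = √(83.26² + 31.62²) = 89.06 m/s.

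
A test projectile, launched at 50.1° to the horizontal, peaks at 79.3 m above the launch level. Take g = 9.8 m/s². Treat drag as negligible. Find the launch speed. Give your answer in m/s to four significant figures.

At the peak v_y = 0, so v_y0 = √(2gH) = √(2 × 9.80 × 79.3) = 39.42 m/s.
v_y0 = v₀ sin θ ⇒ v₀ = 39.42 / sin 50.1° = 51.39 m/s.

51.39 m/s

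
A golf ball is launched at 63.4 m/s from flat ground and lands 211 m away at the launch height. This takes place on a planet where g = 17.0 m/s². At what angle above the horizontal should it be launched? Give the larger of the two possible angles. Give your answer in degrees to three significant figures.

58.4°

From R = (v₀²/g) sin 2θ: sin 2θ = 17.0 × 211 / 4019.6 = 0.8924.
2θ = 63.17° or 180° − 63.17° = 116.8°, so θ = 31.59° or 58.41°.
The larger angle is 58.41°.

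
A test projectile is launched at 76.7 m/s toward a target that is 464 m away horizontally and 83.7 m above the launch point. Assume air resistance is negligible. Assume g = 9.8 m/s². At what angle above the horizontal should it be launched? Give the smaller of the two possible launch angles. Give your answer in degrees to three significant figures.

40.0°

Trajectory: y = x tanθ − g x² (1 + tan²θ)/(2v₀²). With x = 464, y = 83.7, v₀ = 76.7, g = 9.80:
179.3 tan²θ − 464 tanθ + (263.0) = 0.
tanθ = [464 ± √(464² − 4 × 179.3 × (263.0))] / (2 × 179.3) = (464 ± 163.2) / 358.7, giving tanθ = 0.8388 or 1.749.
θ = 39.99° or 60.24°; the smaller is 39.99°.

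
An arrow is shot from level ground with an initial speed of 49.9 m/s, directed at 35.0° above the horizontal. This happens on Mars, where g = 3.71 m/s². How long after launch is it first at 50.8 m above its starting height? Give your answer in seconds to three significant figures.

vₓ = 49.90 cos 35.0° = 40.88 m/s; v_y0 = 49.90 sin 35.0° = 28.62 m/s.
Require v_y0 t − ½ g t² = 50.8, i.e. 1.855 t² − 28.62 t + 50.8 = 0.
t = [28.62 ± √(28.62² − 2·3.71·50.8)] / 3.71 = (28.62 ± 21.03) / 3.71, so t = 2.046 s or t = 13.38 s.
The first (ascending) time is 2.046 s.

2.05 s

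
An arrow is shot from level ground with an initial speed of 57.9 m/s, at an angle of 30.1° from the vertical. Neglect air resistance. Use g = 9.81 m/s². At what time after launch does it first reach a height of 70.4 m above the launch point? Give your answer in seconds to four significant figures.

Resolve: vₓ = 57.90 sin 30.1° = 29.04 m/s and v_y0 = 57.90 cos 30.1° = 50.09 m/s.
Set y = v_y0 t − ½ g t² = 70.4: 4.905 t² − 50.09 t + 70.4 = 0.
t = [50.09 ± √(50.09² − 2·9.81·70.4)] / 9.81 = (50.09 ± 33.59) / 9.81, so t = 1.683 s or t = 8.530 s.
The first (ascending) time is 1.683 s.

1.683 s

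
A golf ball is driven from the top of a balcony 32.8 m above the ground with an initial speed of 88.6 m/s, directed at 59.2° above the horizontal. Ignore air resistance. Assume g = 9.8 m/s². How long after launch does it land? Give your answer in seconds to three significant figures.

vₓ = 88.60 cos 59.2° = 45.37 m/s; v_y0 = 88.60 sin 59.2° = 76.10 m/s.
With up positive and y = 0 at the ground: y(t) = 32.8 + (76.10) t − 4.900 t². Setting y = 0 and taking the positive root: t = [76.10 + √(76.10² + 2·9.80·32.8)] / 9.80 = (76.10 + 80.22) / 9.80 = 15.95 s.

16.0 s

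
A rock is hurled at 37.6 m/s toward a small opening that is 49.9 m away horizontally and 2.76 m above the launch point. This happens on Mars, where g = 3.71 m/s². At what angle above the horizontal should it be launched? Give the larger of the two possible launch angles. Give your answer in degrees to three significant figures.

86.2°

Trajectory: y = x tanθ − g x² (1 + tan²θ)/(2v₀²). With x = 49.9, y = 2.76, v₀ = 37.6, g = 3.71:
3.267 tan²θ − 49.9 tanθ + (6.027) = 0.
tanθ = [49.9 ± √(49.9² − 4 × 3.267 × (6.027))] / (2 × 3.267) = (49.9 ± 49.10) / 6.534, giving tanθ = 0.1218 or 15.15.
θ = 6.942° or 86.22°; the larger is 86.22°.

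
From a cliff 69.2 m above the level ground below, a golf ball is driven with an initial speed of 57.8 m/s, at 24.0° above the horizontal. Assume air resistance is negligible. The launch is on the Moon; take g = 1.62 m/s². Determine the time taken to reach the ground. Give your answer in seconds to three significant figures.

31.7 s

vₓ = 57.80 cos 24.0° = 52.80 m/s; v_y0 = 57.80 sin 24.0° = 23.51 m/s.
Vertical motion (up positive, ground at y = 0): 0.8100 t² − (23.51) t − 69.2 = 0, so t = (23.51 + √(23.51² + 2·1.62·69.2)) / 1.62 = (23.51 + 27.87) / 1.62 = 31.72 s.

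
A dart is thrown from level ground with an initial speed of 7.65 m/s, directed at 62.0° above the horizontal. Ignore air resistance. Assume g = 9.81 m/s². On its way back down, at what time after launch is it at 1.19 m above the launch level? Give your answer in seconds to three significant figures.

1.17 s

Resolve: vₓ = 7.650 cos 62.0° = 3.591 m/s and v_y0 = 7.650 sin 62.0° = 6.755 m/s.
Set y = v_y0 t − ½ g t² = 1.19: 4.905 t² − 6.755 t + 1.19 = 0.
Quadratic formula: t = (6.755 ± √22.276) / 9.81 = (6.755 ± 4.720) / 9.81 → t = 0.2074 s or 1.170 s.
The descending-branch root is 1.170 s.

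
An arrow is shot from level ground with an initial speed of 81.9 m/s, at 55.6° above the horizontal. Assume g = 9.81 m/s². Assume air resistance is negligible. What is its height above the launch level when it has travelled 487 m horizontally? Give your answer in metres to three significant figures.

168 m

vₓ = 81.90 cos 55.6° = 46.27 m/s; v_y0 = 81.90 sin 55.6° = 67.58 m/s.
x = vₓ t ⇒ t = 487/46.27 = 10.52 s.
Height: y = v_y0 t − ½ g t² = 67.58 × 10.52 − 4.905 × 10.52² = 711.2 − 543.4 = 167.9 m.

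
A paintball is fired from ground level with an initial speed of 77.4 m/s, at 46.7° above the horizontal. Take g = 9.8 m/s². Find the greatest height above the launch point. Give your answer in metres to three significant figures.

Horizontal component vₓ = 77.40 cos 46.7° = 53.08 m/s; vertical v_y0 = 77.40 sin 46.7° = 56.33 m/s.
At the apex v_y = 0, so H = v_y0²/(2g) = 56.33²/19.60 = 161.9 m.

162 m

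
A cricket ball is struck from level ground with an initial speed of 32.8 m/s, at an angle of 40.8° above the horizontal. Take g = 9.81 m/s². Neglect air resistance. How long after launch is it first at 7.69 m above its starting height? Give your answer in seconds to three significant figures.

Resolve: vₓ = 32.80 cos 40.8° = 24.83 m/s and v_y0 = 32.80 sin 40.8° = 21.43 m/s.
Height y(t) = 21.43 t − 4.905 t² = 7.69 gives 4.905 t² − 21.43 t + 7.69 = 0.
Quadratic formula: t = (21.43 ± √308.46) / 9.81 = (21.43 ± 17.56) / 9.81 → t = 0.3944 s or 3.975 s.
The first (ascending) time is 0.3944 s.

0.394 s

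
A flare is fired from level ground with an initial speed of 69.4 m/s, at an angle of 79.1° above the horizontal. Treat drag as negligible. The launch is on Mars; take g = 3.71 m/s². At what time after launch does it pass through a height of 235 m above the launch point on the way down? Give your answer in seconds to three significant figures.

32.9 s

vₓ = 69.40 cos 79.1° = 13.12 m/s; v_y0 = 69.40 sin 79.1° = 68.15 m/s.
Require v_y0 t − ½ g t² = 235, i.e. 1.855 t² − 68.15 t + 235 = 0.
t = [68.15 ± √(68.15² − 2·3.71·235)] / 3.71 = (68.15 ± 53.86) / 3.71, so t = 3.852 s or t = 32.89 s.
The descending-branch root is 32.89 s.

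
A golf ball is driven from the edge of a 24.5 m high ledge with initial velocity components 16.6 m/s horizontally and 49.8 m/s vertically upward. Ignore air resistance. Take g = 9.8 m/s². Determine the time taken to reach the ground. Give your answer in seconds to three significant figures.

10.6 s

With up positive and y = 0 at the ground: y(t) = 24.5 + (49.80) t − 4.900 t². Setting y = 0 and taking the positive root: t = [49.80 + √(49.80² + 2·9.80·24.5)] / 9.80 = (49.80 + 54.41) / 9.80 = 10.63 s.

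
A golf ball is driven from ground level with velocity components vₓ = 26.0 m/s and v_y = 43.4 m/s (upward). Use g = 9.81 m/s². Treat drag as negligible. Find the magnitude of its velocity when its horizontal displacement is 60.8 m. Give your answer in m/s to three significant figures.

33.1 m/s

At x = 60.8 m, t = x/vₓ = 60.8/26.00 = 2.338 s.
Vertical velocity there: v_y = v_y0 − g t = 43.40 − 9.81 × 2.338 = 20.46 m/s.
Speed: √(vₓ² + v_y²) = √(26.00² + 20.46²) = 33.08 m/s.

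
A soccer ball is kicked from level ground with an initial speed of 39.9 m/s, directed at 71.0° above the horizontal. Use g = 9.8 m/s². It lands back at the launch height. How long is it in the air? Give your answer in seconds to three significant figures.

7.70 s

Resolve: vₓ = 39.90 cos 71.0° = 12.99 m/s and v_y0 = 39.90 sin 71.0° = 37.73 m/s.
Landing at launch height ⇒ T = 2 v_y0 / g = 2 × 37.73 / 9.80 = 7.699 s.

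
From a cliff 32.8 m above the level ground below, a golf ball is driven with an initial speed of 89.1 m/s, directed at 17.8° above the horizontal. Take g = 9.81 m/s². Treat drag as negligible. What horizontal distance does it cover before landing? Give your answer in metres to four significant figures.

557.4 m

Horizontal component vₓ = 89.10 cos 17.8° = 84.83 m/s; vertical v_y0 = 89.10 sin 17.8° = 27.24 m/s.
Vertical motion (up positive, ground at y = 0): 4.905 t² − (27.24) t − 32.8 = 0, so t = (27.24 + √(27.24² + 2·9.81·32.8)) / 9.81 = (27.24 + 37.22) / 9.81 = 6.571 s.
Horizontal distance: R = vₓ t = 84.83 × 6.571 = 557.4 m.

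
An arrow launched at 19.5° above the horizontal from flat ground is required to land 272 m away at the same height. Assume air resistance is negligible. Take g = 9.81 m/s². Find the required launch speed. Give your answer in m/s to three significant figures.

Level-ground range: R = v₀² sin(2θ)/g, so v₀ = √(gR / sin 2θ).
v₀ = √(9.81 × 272 / sin 39.00°) = √(2668 / 0.6293) = √4240.0 = 65.12 m/s.

65.1 m/s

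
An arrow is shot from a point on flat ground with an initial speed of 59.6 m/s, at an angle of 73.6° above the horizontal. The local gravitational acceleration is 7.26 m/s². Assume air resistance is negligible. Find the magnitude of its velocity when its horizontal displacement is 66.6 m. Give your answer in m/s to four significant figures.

33.05 m/s

Horizontal component vₓ = 59.60 cos 73.6° = 16.83 m/s; vertical v_y0 = 59.60 sin 73.6° = 57.18 m/s.
Time to reach x = 66.6 m: t = x/vₓ = 66.6/16.83 = 3.958 s.
Vertical velocity there: v_y = v_y0 − g t = 57.18 − 7.26 × 3.958 = 28.44 m/s.
Speed: √(vₓ² + v_y²) = √(16.83² + 28.44²) = 33.05 m/s.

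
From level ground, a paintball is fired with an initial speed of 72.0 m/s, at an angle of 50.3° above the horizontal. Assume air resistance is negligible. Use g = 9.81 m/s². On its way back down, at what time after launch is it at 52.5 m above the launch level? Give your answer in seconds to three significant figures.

Components: vₓ = 72.00 cos 50.3° = 45.99 m/s, v_y0 = 72.00 sin 50.3° = 55.40 m/s.
Require v_y0 t − ½ g t² = 52.5, i.e. 4.905 t² − 55.40 t + 52.5 = 0.
t = [55.40 ± √(55.40² − 2·9.81·52.5)] / 9.81 = (55.40 ± 45.15) / 9.81, so t = 1.044 s or t = 10.25 s.
The descending-branch root is 10.25 s.

10.2 s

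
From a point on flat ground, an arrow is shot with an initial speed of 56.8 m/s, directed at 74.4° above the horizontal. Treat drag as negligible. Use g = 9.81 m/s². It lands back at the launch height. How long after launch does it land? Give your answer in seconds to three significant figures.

11.2 s

vₓ = 56.80 cos 74.4° = 15.27 m/s; v_y0 = 56.80 sin 74.4° = 54.71 m/s.
Landing at launch height ⇒ T = 2 v_y0 / g = 2 × 54.71 / 9.81 = 11.15 s.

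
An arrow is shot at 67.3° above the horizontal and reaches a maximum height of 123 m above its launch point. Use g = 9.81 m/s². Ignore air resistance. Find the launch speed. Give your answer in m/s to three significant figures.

At the peak v_y = 0, so v_y0 = √(2gH) = √(2 × 9.81 × 123) = 49.12 m/s.
v_y0 = v₀ sin θ ⇒ v₀ = 49.12 / sin 67.3° = 53.25 m/s.

53.2 m/s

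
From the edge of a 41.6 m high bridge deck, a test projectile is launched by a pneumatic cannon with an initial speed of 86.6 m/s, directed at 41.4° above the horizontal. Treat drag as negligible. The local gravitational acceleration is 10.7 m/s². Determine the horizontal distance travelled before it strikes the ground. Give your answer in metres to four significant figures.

Resolve: vₓ = 86.60 cos 41.4° = 64.96 m/s and v_y0 = 86.60 sin 41.4° = 57.27 m/s.
Vertical motion (up positive, ground at y = 0): 5.350 t² − (57.27) t − 41.6 = 0, so t = (57.27 + √(57.27² + 2·10.7·41.6)) / 10.7 = (57.27 + 64.58) / 10.7 = 11.39 s.
Horizontal distance: R = vₓ t = 64.96 × 11.39 = 739.7 m.

739.7 m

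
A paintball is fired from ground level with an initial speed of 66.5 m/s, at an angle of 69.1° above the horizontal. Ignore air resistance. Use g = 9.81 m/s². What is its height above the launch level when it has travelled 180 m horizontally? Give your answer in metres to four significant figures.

189.0 m

Resolve: vₓ = 66.50 cos 69.1° = 23.72 m/s and v_y0 = 66.50 sin 69.1° = 62.12 m/s.
x = vₓ t ⇒ t = 180/23.72 = 7.588 s.
Height: y = v_y0 t − ½ g t² = 62.12 × 7.588 − 4.905 × 7.588² = 471.4 − 282.4 = 189.0 m.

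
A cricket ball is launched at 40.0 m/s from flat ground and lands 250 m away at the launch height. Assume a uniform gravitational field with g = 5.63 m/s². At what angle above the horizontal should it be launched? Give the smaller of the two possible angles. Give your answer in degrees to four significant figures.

30.80°

R = v₀² sin 2θ / g gives sin 2θ = gR/v₀² = 5.63·250/40.0² = 0.8797.
2θ = 61.60° or 180° − 61.60° = 118.4°, so θ = 30.80° or 59.20°.
The smaller angle is 30.80°.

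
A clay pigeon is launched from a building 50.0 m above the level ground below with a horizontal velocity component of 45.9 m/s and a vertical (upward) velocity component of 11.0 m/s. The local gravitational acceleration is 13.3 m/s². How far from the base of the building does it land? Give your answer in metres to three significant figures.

169 m

The projectile lands when y = 50.0 + (11.00) t − ½·13.3·t² = 0. Positive root: t = (11.00 + √(11.00² + 2·13.3·50.0)) / 13.3 = (11.00 + 38.09) / 13.3 = 3.691 s.
Horizontal distance: R = vₓ t = 45.90 × 3.691 = 169.4 m.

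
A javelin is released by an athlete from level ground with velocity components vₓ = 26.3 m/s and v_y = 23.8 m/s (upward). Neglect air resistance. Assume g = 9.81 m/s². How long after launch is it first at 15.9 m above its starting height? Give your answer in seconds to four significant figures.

Require v_y0 t − ½ g t² = 15.9, i.e. 4.905 t² − 23.80 t + 15.9 = 0.
Quadratic formula: t = (23.80 ± √254.48) / 9.81 = (23.80 ± 15.95) / 9.81 → t = 0.7999 s or 4.052 s.
The first (ascending) time is 0.7999 s.

0.7999 s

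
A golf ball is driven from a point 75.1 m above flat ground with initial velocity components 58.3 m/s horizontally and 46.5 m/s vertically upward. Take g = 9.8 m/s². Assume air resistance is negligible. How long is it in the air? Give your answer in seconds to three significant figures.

Vertical motion (up positive, ground at y = 0): 4.900 t² − (46.50) t − 75.1 = 0, so t = (46.50 + √(46.50² + 2·9.80·75.1)) / 9.80 = (46.50 + 60.28) / 9.80 = 10.90 s.

10.9 s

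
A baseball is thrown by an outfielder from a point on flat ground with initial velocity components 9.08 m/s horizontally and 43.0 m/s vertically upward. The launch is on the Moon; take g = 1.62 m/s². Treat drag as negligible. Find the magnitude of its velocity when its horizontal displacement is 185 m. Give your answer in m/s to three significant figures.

Time to reach x = 185 m: t = x/vₓ = 185/9.080 = 20.37 s.
Vertical velocity there: v_y = v_y0 − g t = 43.00 − 1.62 × 20.37 = 9.993 m/s.
Speed: √(vₓ² + v_y²) = √(9.080² + 9.993²) = 13.50 m/s.

13.5 m/s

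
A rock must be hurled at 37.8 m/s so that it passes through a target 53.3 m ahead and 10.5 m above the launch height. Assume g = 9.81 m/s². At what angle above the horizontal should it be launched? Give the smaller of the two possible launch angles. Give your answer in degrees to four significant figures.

Trajectory: y = x tanθ − g x² (1 + tan²θ)/(2v₀²). With x = 53.3, y = 10.5, v₀ = 37.8, g = 9.81:
9.752 tan²θ − 53.3 tanθ + (20.25) = 0.
tanθ = [53.3 ± √(53.3² − 4 × 9.752 × (20.25))] / (2 × 9.752) = (53.3 ± 45.29) / 19.50, giving tanθ = 0.4109 or 5.054.
θ = 22.34° or 78.81°; the smaller is 22.34°.

22.34°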